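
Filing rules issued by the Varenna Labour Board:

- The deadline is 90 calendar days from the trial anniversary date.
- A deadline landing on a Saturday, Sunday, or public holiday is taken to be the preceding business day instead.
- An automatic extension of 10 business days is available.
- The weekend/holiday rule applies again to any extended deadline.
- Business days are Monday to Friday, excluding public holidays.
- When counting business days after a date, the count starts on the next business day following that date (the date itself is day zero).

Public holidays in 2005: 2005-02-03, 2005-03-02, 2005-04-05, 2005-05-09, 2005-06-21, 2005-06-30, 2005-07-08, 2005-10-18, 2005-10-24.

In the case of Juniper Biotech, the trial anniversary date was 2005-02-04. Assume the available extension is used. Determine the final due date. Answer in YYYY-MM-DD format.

90 calendar days after 2005-02-04 is 2005-05-05.
2005-05-05 falls on a Thursday, which is a business day, so no adjustment is needed.
Counting 10 further business days from 2005-05-05 reaches 2005-05-20.
Since 2005-05-20 is a Friday and not a holiday, the date is unchanged.
Deadline: 2005-05-20.

2005-05-20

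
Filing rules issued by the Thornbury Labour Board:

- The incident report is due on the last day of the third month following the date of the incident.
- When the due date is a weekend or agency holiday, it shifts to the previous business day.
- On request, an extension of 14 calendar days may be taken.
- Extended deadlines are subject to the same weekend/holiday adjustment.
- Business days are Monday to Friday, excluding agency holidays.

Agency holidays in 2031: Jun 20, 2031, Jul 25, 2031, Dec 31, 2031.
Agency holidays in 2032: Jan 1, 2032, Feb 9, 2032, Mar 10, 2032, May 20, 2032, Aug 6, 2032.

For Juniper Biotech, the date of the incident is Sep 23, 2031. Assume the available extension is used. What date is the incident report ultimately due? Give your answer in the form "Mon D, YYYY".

Jan 13, 2032

3 months after Sep 23, 2031 is December 2031; that month ends on Dec 31, 2031.
Dec 31, 2031 is a listed holiday, so it moves to the preceding business day, Dec 30, 2031 (Tuesday).
With the 14-day extension, Dec 30, 2031 becomes Jan 13, 2032.
Since Jan 13, 2032 is a Tuesday and not a holiday, the date is unchanged.
So the filing is due Jan 13, 2032.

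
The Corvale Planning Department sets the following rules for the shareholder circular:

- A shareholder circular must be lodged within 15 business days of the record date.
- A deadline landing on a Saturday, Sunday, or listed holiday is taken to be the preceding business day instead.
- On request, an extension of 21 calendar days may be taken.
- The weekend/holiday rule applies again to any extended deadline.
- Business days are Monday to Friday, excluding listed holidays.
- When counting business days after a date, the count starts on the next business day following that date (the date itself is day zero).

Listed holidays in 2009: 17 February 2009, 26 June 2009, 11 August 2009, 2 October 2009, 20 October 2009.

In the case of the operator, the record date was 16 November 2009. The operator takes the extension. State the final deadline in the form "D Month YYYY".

28 December 2009

Counting 15 business days after 16 November 2009 (skipping weekends and listed holidays) reaches 7 December 2009.
Since 7 December 2009 is a Monday and not a holiday, the date is unchanged.
The 21-calendar-day extension moves the deadline from 7 December 2009 to 28 December 2009.
28 December 2009 (Monday) is already a business day.
Final deadline: 28 December 2009.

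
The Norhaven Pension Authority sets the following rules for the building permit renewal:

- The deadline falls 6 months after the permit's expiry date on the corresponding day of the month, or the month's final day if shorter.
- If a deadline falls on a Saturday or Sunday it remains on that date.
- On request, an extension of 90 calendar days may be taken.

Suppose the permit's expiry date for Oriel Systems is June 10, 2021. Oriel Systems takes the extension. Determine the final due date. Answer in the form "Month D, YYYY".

March 10, 2022

6 months from June 10, 2021 is December 10, 2021.
December 10, 2021 falls on a Friday. The rules make no weekend/holiday allowance, so it remains December 10, 2021.
Add the 90 calendar-day extension to December 10, 2021: March 10, 2022.
No adjustment is made for weekends or holidays, so March 10, 2022 stands.
So the filing is due March 10, 2022.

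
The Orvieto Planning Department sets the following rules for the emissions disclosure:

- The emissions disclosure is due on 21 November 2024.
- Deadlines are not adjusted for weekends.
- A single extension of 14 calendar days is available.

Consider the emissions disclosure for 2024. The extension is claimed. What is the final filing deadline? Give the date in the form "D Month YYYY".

5 December 2024

The statutory due date is 21 November 2024.
No adjustment is made for weekends or holidays, so 21 November 2024 stands.
Add the 14 calendar-day extension to 21 November 2024: 5 December 2024.
5 December 2024 falls on a Thursday. The rules make no weekend/holiday allowance, so it remains 5 December 2024.
Final deadline: 5 December 2024.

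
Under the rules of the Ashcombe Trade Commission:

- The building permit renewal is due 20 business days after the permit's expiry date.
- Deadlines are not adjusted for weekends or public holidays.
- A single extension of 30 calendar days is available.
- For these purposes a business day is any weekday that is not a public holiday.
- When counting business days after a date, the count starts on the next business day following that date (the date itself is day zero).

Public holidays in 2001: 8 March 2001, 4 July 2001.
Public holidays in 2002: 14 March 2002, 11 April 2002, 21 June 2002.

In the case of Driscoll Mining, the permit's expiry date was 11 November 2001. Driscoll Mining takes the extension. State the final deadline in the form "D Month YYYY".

6 January 2002

Starting the day after 11 November 2001 and counting 20 business days lands on 7 December 2001.
No adjustment is made for weekends or holidays, so 7 December 2001 stands.
With the 30-day extension, 7 December 2001 becomes 6 January 2002.
No adjustment is made for weekends or holidays, so 6 January 2002 stands.
So the filing is due 6 January 2002.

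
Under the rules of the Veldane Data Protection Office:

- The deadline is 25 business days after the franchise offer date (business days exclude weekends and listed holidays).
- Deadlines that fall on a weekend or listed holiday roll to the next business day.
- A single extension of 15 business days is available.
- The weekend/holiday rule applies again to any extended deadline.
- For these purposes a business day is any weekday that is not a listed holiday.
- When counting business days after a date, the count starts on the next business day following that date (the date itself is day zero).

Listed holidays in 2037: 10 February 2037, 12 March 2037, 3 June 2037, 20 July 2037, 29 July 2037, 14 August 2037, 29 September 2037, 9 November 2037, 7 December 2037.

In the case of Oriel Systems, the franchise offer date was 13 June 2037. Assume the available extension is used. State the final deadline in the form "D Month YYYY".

11 August 2037

Counting 25 business days after 13 June 2037 (skipping weekends and listed holidays) reaches 17 July 2037.
17 July 2037 (Friday) is already a business day.
Applying the 15-business-day extension: 15 business days after 17 July 2037 is 11 August 2037.
Since 11 August 2037 is a Tuesday and not a holiday, the date is unchanged.
The final due date is 11 August 2037.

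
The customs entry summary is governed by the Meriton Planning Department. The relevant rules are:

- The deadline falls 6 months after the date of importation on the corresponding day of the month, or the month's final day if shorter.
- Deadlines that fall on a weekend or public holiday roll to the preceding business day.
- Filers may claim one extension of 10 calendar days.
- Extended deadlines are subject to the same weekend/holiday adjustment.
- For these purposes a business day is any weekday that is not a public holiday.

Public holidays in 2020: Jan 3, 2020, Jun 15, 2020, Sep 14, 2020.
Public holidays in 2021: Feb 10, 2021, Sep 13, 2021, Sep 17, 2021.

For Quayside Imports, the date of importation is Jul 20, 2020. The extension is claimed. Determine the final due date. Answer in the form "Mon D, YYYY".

6 months from Jul 20, 2020 is Jan 20, 2021.
Jan 20, 2021 falls on a Wednesday, which is a business day, so no adjustment is needed.
Applying the 10-calendar-day extension: Jan 20, 2021 + 10 days = Jan 30, 2021.
Jan 30, 2021 falls on a Saturday. Rolling to the preceding business day gives Jan 29, 2021, a Friday.
So the filing is due Jan 29, 2021.

Jan 29, 2021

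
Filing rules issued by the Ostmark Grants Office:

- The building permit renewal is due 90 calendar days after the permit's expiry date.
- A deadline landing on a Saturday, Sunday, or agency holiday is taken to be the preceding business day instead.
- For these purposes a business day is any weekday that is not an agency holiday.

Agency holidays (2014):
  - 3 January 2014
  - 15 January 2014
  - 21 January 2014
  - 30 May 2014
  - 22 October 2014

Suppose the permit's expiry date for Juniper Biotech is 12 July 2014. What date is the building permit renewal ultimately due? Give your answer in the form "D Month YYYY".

90 calendar days after 12 July 2014 is 10 October 2014.
10 October 2014 (Friday) is already a business day.
The final due date is 10 October 2014.

10 October 2014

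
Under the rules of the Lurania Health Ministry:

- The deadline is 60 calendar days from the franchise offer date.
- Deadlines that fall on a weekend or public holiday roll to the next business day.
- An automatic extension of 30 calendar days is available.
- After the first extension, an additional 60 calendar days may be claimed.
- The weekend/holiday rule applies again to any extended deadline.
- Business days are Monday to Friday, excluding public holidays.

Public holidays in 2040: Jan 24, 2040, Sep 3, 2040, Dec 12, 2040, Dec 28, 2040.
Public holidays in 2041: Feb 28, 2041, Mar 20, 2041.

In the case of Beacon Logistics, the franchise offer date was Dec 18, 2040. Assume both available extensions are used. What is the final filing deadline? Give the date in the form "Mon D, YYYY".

May 20, 2041

Trigger date Dec 18, 2040 + 60 calendar days = Feb 16, 2041.
Feb 16, 2041 is a Saturday, so it moves to the next business day, Feb 18, 2041 (Monday).
Applying the 30-calendar-day extension: Feb 18, 2041 + 30 days = Mar 20, 2041.
Because Mar 20, 2041 is a listed holiday, the deadline becomes Mar 21, 2041 (Thursday).
The 60-calendar-day extension moves the deadline from Mar 21, 2041 to May 20, 2041.
May 20, 2041 falls on a Monday, which is a business day, so no adjustment is needed.
Final deadline: May 20, 2041.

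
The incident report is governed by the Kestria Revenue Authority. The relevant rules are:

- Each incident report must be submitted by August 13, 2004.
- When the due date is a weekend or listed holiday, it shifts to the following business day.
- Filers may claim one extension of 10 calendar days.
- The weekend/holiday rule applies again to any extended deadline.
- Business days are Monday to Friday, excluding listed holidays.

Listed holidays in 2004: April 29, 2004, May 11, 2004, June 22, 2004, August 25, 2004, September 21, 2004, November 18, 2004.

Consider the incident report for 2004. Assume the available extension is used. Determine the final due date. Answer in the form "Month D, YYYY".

Start from the fixed due date, August 13, 2004.
August 13, 2004 (Friday) is already a business day.
The 10-calendar-day extension moves the deadline from August 13, 2004 to August 23, 2004.
Since August 23, 2004 is a Monday and not a holiday, the date is unchanged.
Deadline: August 23, 2004.

August 23, 2004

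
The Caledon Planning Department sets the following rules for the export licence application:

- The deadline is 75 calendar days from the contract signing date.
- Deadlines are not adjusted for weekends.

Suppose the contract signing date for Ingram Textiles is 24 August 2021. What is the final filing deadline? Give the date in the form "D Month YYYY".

7 November 2021

75 calendar days after 24 August 2021 is 7 November 2021.
7 November 2021 falls on a Sunday. The rules make no weekend/holiday allowance, so it remains 7 November 2021.
Deadline: 7 November 2021.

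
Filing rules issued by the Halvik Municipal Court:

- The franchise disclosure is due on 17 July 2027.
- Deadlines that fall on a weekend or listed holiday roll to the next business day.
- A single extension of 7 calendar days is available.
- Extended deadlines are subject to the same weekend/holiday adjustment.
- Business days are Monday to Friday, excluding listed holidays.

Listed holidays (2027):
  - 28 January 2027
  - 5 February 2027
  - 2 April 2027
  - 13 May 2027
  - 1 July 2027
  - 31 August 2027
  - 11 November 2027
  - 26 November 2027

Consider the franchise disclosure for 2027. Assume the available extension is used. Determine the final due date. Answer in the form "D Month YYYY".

26 July 2027

The statutory due date is 17 July 2027.
17 July 2027 falls on a Saturday. Rolling to the next business day gives 19 July 2027, a Monday.
With the 7-day extension, 19 July 2027 becomes 26 July 2027.
26 July 2027 (Monday) is already a business day.
The final due date is 26 July 2027.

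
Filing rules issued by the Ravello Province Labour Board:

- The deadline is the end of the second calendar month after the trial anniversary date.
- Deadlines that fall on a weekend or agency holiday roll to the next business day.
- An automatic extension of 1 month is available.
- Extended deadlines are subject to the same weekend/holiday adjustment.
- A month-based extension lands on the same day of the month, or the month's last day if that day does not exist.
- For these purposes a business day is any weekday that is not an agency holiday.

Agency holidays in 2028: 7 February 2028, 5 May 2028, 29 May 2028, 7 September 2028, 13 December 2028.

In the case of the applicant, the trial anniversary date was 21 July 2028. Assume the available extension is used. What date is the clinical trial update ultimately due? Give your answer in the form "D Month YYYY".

The second month after 21 July 2028 is September 2028, whose last day is 30 September 2028.
30 September 2028 falls on a Saturday. Rolling to the next business day gives 2 October 2028, a Monday.
The 1 month extension carries 2 October 2028 to 2 November 2028.
2 November 2028 is a Thursday and not a listed holiday, so it stands.
So the filing is due 2 November 2028.

2 November 2028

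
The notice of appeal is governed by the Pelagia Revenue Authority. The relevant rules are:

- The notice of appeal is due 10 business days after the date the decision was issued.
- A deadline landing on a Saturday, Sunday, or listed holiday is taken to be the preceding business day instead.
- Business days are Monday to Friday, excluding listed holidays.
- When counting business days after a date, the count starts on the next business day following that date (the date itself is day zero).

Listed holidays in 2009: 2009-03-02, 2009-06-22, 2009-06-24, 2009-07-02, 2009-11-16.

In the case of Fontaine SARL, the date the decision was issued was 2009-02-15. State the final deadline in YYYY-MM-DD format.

Counting 10 business days after 2009-02-15 (skipping weekends and listed holidays) reaches 2009-02-27.
2009-02-27 is a Friday and not a listed holiday, so it stands.
So the filing is due 2009-02-27.

2009-02-27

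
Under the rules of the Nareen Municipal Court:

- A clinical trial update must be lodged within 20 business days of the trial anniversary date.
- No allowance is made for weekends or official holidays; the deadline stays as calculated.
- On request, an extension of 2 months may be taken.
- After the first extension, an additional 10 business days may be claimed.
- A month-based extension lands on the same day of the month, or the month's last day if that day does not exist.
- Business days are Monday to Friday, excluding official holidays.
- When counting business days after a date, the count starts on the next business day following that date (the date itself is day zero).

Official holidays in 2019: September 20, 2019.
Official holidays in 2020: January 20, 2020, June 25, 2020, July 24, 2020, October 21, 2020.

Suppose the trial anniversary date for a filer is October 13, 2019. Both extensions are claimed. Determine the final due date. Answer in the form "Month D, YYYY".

Counting 20 business days after October 13, 2019 (skipping weekends and listed holidays) reaches November 8, 2019.
No adjustment is made for weekends or holidays, so November 8, 2019 stands.
Applying the 2 months extension: 2 months after November 8, 2019 is January 8, 2020.
No adjustment is made for weekends or holidays, so January 8, 2020 stands.
The 10-business-day extension runs from January 8, 2020 to January 23, 2020.
January 23, 2020 is a Thursday; no weekend or holiday adjustment applies.
Final deadline: January 23, 2020.

January 23, 2020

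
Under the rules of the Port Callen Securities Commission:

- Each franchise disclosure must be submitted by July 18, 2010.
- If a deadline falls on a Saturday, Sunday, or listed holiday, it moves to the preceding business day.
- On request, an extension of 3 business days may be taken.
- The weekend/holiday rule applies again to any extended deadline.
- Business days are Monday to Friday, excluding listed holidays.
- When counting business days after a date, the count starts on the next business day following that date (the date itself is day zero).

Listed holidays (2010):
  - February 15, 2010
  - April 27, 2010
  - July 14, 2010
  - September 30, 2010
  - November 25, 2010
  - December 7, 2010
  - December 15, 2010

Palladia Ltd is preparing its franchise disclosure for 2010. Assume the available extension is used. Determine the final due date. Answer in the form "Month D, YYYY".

The stated deadline is July 18, 2010.
Because July 18, 2010 is a Sunday, the deadline becomes July 16, 2010 (Friday).
The 3-business-day extension runs from July 16, 2010 to July 21, 2010.
Since July 21, 2010 is a Wednesday and not a holiday, the date is unchanged.
The final due date is July 21, 2010.

July 21, 2010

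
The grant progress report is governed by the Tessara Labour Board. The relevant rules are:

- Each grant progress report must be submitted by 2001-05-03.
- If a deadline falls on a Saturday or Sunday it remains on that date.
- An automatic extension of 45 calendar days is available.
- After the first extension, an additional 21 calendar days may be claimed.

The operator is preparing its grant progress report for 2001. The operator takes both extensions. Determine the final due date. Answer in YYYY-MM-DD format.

2001-07-08

Start from the fixed due date, 2001-05-03.
2001-05-03 falls on a Thursday. The rules make no weekend/holiday allowance, so it remains 2001-05-03.
Applying the 45-calendar-day extension: 2001-05-03 + 45 days = 2001-06-17.
2001-06-17 falls on a Sunday. The rules make no weekend/holiday allowance, so it remains 2001-06-17.
Add the 21 calendar-day extension to 2001-06-17: 2001-07-08.
2001-07-08 falls on a Sunday. The rules make no weekend/holiday allowance, so it remains 2001-07-08.
So the filing is due 2001-07-08.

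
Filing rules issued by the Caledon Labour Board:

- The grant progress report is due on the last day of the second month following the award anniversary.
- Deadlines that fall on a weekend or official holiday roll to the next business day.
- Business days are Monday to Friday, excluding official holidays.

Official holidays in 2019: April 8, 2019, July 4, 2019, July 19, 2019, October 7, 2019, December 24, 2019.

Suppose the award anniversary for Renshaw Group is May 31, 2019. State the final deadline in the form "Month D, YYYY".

July 31, 2019

2 months after May 31, 2019 is July 2019; that month ends on July 31, 2019.
Since July 31, 2019 is a Wednesday and not a holiday, the date is unchanged.
Final deadline: July 31, 2019.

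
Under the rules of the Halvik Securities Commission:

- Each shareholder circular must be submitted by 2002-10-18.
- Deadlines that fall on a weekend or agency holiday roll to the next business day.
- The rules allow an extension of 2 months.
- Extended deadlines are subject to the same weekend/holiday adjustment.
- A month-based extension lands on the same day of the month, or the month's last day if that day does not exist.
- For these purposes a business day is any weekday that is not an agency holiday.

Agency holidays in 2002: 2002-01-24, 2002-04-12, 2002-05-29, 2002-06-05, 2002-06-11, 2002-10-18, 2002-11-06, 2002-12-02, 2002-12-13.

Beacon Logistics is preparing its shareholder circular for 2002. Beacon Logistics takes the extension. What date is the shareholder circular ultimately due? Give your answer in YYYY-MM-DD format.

2002-12-23

The statutory due date is 2002-10-18.
2002-10-18 is a listed holiday; the next business day is 2002-10-21 (Monday).
Applying the 2 months extension: 2 months after 2002-10-21 is 2002-12-21.
2002-12-21 is a Saturday, so it moves to the next business day, 2002-12-23 (Monday).
So the filing is due 2002-12-23.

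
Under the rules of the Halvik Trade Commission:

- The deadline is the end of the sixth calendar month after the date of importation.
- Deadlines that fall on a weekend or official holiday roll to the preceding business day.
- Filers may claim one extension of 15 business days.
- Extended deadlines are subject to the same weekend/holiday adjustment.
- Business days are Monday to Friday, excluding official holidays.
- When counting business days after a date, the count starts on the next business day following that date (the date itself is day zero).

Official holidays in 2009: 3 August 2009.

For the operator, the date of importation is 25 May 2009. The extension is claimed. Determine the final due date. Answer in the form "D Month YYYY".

21 December 2009

6 months after 25 May 2009 falls in November 2009; the last day of that month is 30 November 2009.
Since 30 November 2009 is a Monday and not a holiday, the date is unchanged.
Applying the 15-business-day extension: 15 business days after 30 November 2009 is 21 December 2009.
21 December 2009 falls on a Monday, which is a business day, so no adjustment is needed.
Deadline: 21 December 2009.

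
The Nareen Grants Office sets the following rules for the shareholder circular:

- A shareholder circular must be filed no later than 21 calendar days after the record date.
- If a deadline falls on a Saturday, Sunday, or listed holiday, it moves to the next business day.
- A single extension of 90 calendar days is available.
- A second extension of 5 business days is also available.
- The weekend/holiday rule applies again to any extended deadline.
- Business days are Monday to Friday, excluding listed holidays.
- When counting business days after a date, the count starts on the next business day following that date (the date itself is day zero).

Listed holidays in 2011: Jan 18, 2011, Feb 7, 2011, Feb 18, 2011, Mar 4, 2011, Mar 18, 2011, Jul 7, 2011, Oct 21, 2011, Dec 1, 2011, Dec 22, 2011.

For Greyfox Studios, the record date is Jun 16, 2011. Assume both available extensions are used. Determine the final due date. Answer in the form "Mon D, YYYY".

Trigger date Jun 16, 2011 + 21 calendar days = Jul 7, 2011.
Jul 7, 2011 is a listed holiday, so it moves to the next business day, Jul 8, 2011 (Friday).
Applying the 90-calendar-day extension: Jul 8, 2011 + 90 days = Oct 6, 2011.
Oct 6, 2011 (Thursday) is already a business day.
The 5-business-day extension runs from Oct 6, 2011 to Oct 13, 2011.
Oct 13, 2011 falls on a Thursday, which is a business day, so no adjustment is needed.
The final due date is Oct 13, 2011.

Oct 13, 2011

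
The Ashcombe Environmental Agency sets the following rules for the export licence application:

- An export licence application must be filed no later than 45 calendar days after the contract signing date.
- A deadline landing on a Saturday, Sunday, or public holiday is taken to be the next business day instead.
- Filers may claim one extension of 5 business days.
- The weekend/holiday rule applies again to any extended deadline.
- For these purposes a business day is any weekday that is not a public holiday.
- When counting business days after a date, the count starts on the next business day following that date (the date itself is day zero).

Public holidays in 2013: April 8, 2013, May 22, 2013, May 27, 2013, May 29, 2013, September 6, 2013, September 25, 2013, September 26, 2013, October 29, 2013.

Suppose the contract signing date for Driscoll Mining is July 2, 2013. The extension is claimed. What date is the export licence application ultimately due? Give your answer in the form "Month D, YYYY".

Trigger date July 2, 2013 + 45 calendar days = August 16, 2013.
August 16, 2013 falls on a Friday, which is a business day, so no adjustment is needed.
Applying the 5-business-day extension: 5 business days after August 16, 2013 is August 23, 2013.
August 23, 2013 (Friday) is already a business day.
Final deadline: August 23, 2013.

August 23, 2013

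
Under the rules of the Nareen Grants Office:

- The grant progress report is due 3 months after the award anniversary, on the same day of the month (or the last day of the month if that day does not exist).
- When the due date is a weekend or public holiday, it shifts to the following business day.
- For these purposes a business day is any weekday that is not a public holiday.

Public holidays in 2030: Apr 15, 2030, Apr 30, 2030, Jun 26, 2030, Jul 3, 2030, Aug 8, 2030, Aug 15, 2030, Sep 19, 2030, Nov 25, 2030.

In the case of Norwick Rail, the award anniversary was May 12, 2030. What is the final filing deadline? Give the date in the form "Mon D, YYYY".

Moving 3 months forward from May 12, 2030 on the corresponding day gives Aug 12, 2030.
Since Aug 12, 2030 is a Monday and not a holiday, the date is unchanged.
The final due date is Aug 12, 2030.

Aug 12, 2030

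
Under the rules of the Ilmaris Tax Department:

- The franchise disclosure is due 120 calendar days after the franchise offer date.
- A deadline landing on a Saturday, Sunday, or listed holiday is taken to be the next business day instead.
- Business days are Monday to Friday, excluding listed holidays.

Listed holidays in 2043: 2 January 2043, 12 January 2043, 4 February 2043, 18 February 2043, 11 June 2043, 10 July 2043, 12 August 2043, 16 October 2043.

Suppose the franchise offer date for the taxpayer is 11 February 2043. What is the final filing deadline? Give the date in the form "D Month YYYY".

12 June 2043

Trigger date 11 February 2043 + 120 calendar days = 11 June 2043.
11 June 2043 falls on a listed holiday. Rolling to the next business day gives 12 June 2043, a Friday.
Final deadline: 12 June 2043.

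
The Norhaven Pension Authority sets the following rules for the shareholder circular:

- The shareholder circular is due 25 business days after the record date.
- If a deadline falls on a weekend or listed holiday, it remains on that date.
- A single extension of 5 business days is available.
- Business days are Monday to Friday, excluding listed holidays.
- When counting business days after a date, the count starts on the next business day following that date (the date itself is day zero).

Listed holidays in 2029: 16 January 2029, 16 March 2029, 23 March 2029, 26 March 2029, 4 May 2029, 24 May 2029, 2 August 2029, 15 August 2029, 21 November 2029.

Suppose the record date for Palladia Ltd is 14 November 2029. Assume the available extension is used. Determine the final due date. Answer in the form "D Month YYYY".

27 December 2029

25 business days after 14 November 2029, excluding weekends and holidays, is 20 December 2029.
No adjustment is made for weekends or holidays, so 20 December 2029 stands.
The 5-business-day extension runs from 20 December 2029 to 27 December 2029.
27 December 2029 falls on a Thursday. The rules make no weekend/holiday allowance, so it remains 27 December 2029.
Final deadline: 27 December 2029.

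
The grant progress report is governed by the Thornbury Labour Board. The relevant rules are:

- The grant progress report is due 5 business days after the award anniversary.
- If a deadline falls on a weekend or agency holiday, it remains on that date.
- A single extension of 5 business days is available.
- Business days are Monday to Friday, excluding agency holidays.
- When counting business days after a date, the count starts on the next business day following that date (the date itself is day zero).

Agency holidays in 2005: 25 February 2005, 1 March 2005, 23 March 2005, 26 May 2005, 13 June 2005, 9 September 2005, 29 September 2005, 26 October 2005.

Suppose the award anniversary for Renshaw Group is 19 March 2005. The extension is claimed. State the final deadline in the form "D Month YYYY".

4 April 2005

5 business days after 19 March 2005, excluding weekends and holidays, is 28 March 2005.
No adjustment is made for weekends or holidays, so 28 March 2005 stands.
The 5-business-day extension runs from 28 March 2005 to 4 April 2005.
4 April 2005 is a Monday; no weekend or holiday adjustment applies.
So the filing is due 4 April 2005.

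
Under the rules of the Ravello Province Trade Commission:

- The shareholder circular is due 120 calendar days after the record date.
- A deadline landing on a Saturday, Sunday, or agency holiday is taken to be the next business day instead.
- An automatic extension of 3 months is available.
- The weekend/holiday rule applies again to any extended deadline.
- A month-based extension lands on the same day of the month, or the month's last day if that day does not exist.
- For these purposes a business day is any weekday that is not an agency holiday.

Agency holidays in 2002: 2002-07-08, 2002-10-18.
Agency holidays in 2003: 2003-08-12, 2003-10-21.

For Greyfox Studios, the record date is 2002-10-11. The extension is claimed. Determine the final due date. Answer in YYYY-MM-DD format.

2003-05-12

Adding 120 calendar days to 2002-10-11 gives 2003-02-08.
2003-02-08 is a Saturday; the next business day is 2003-02-10 (Monday).
The 3 months extension carries 2003-02-10 to 2003-05-10.
2003-05-10 falls on a Saturday. Rolling to the next business day gives 2003-05-12, a Monday.
Deadline: 2003-05-12.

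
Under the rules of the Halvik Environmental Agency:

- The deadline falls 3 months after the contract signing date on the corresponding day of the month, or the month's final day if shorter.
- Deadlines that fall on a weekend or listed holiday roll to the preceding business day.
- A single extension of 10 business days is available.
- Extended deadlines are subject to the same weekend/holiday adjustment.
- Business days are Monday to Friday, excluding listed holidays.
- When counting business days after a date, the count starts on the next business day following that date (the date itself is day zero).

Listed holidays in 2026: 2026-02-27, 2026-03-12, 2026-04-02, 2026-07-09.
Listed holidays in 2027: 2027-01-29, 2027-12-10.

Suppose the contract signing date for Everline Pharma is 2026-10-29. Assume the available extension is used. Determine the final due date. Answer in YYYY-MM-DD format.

2027-02-12

3 months from 2026-10-29 is 2027-01-29.
Because 2027-01-29 is a listed holiday, the deadline becomes 2027-01-28 (Thursday).
The 10-business-day extension runs from 2027-01-28 to 2027-02-12.
2027-02-12 is a Friday and not a listed holiday, so it stands.
So the filing is due 2027-02-12.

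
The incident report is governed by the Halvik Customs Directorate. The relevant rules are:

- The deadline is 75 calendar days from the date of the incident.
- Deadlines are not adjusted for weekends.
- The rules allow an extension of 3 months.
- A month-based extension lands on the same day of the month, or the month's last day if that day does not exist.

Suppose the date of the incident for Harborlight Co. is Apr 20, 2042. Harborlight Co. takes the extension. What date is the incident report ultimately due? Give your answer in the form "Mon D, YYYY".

From Apr 20, 2042, 75 calendar days later is Jul 4, 2042.
No adjustment is made for weekends or holidays, so Jul 4, 2042 stands.
The 3 months extension carries Jul 4, 2042 to Oct 4, 2042.
Oct 4, 2042 falls on a Saturday. The rules make no weekend/holiday allowance, so it remains Oct 4, 2042.
So the filing is due Oct 4, 2042.

Oct 4, 2042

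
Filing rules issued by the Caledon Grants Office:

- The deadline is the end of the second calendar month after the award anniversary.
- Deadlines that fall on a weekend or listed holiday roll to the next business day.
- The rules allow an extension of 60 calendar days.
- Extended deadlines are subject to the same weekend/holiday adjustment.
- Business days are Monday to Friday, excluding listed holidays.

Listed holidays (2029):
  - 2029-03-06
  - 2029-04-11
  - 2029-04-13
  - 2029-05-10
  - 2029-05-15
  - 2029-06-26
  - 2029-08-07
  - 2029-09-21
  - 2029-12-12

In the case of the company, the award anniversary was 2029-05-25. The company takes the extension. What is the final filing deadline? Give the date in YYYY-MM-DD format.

2 months after 2029-05-25 falls in July 2029; the last day of that month is 2029-07-31.
2029-07-31 falls on a Tuesday, which is a business day, so no adjustment is needed.
Applying the 60-calendar-day extension: 2029-07-31 + 60 days = 2029-09-29.
2029-09-29 is a Saturday; the next business day is 2029-10-01 (Monday).
Deadline: 2029-10-01.

2029-10-01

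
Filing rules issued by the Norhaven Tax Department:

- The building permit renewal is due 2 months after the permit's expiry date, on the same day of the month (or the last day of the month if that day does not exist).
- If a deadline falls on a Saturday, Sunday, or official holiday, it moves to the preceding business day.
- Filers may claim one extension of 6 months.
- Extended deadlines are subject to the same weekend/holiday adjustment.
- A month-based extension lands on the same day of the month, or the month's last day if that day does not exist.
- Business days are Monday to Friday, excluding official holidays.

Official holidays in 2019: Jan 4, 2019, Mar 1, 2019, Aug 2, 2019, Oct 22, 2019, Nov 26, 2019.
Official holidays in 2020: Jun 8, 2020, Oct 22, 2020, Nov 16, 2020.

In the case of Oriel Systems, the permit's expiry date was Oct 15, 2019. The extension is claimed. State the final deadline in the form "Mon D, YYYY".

Moving 2 months forward from Oct 15, 2019 on the corresponding day gives Dec 15, 2019.
Dec 15, 2019 is a Sunday, so it moves to the preceding business day, Dec 13, 2019 (Friday).
The 6 months extension carries Dec 13, 2019 to Jun 13, 2020.
Because Jun 13, 2020 is a Saturday, the deadline becomes Jun 12, 2020 (Friday).
Final deadline: Jun 12, 2020.

Jun 12, 2020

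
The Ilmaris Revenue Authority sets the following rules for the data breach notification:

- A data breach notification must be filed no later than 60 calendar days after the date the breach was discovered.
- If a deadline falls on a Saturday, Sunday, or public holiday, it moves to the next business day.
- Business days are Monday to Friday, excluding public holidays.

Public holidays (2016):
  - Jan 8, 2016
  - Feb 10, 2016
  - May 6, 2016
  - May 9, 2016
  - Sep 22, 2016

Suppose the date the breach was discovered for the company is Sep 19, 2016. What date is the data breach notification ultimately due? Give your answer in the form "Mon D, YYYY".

Nov 18, 2016

60 calendar days after Sep 19, 2016 is Nov 18, 2016.
Nov 18, 2016 is a Friday and not a listed holiday, so it stands.
Final deadline: Nov 18, 2016.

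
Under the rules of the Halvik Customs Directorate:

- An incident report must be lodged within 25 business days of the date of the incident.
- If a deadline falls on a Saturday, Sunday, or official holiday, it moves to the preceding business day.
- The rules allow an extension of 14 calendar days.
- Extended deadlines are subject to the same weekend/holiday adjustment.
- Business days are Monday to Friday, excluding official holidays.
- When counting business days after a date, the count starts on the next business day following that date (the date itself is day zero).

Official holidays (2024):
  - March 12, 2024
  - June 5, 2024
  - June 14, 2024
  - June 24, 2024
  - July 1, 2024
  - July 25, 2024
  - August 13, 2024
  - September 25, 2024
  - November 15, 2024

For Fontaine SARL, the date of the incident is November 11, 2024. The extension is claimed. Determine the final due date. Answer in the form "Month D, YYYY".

December 31, 2024

25 business days after November 11, 2024, excluding weekends and holidays, is December 17, 2024.
December 17, 2024 falls on a Tuesday, which is a business day, so no adjustment is needed.
The 14-calendar-day extension moves the deadline from December 17, 2024 to December 31, 2024.
December 31, 2024 (Tuesday) is already a business day.
The final due date is December 31, 2024.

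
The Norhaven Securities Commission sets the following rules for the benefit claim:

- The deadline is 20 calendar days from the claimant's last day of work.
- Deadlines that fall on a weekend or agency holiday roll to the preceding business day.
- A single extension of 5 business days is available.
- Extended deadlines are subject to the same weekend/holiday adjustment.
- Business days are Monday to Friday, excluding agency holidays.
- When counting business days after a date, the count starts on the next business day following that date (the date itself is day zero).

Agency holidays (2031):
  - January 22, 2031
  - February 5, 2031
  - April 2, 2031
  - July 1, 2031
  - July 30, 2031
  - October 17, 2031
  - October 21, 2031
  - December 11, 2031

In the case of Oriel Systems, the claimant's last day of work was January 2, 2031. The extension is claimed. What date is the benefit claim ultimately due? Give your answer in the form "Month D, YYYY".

20 calendar days after January 2, 2031 is January 22, 2031.
Because January 22, 2031 is a listed holiday, the deadline becomes January 21, 2031 (Tuesday).
Applying the 5-business-day extension: 5 business days after January 21, 2031 is January 29, 2031.
January 29, 2031 is a Wednesday and not a listed holiday, so it stands.
So the filing is due January 29, 2031.

January 29, 2031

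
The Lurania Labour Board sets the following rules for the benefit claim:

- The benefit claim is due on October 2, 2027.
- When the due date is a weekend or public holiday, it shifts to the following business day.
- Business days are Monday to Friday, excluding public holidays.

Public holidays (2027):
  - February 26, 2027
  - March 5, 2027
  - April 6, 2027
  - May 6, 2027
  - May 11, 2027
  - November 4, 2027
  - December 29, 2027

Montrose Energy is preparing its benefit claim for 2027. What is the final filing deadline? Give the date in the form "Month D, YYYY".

October 4, 2027

Start from the fixed due date, October 2, 2027.
October 2, 2027 is a Saturday; the next business day is October 4, 2027 (Monday).
The final due date is October 4, 2027.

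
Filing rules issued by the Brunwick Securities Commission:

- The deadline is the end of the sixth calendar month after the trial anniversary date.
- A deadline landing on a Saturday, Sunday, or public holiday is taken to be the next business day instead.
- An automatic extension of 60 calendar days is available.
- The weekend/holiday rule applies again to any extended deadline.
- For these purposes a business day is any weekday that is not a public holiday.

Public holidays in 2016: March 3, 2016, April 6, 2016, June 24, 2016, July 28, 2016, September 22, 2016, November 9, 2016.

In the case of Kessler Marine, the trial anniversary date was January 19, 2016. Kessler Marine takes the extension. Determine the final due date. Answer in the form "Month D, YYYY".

6 months after January 19, 2016 is July 2016; that month ends on July 31, 2016.
July 31, 2016 is a Sunday; the next business day is August 1, 2016 (Monday).
With the 60-day extension, August 1, 2016 becomes September 30, 2016.
September 30, 2016 falls on a Friday, which is a business day, so no adjustment is needed.
So the filing is due September 30, 2016.

September 30, 2016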